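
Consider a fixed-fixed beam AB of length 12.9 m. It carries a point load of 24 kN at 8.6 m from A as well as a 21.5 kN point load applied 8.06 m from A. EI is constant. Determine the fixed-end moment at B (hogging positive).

M_B = 86.49 kN·m

Release both end moments; the primary structure is a simply-supported span AB with redundants M_A and M_B.
On the primary (simply-supported) span, the end slopes from the loading are:
  at A: point load 24 at a = 8.6: Pab(L + b)/(6LEI) = 197.2/EI
  at B: point load 24 at a = 8.6: Pab(L + a)/(6LEI) = 246.5/EI
  at A: point load 21.5 at a = 8.06: Pab(L + b)/(6LEI) = 192.2/EI
  at B: point load 21.5 at a = 8.06: Pab(L + a)/(6LEI) = 227.1/EI
  θ_A0 = 389.5/EI,  θ_B0 = 473.7/EI
Flexibility coefficients: a unit moment at one end gives L/(3EI) there and L/(6EI) at the far end, so f₁₁ = f₂₂ = 4.3/EI and f₁₂ = f₂₁ = 2.15/EI.
Compatibility — zero rotation at each built-in end:
  4.3 M_A + 2.15 M_B = 389.5
  2.15 M_A + 4.3 M_B = 473.7
Solving the pair gives M_A = 47.33 kN·m and M_B = 86.49 kN·m (hogging).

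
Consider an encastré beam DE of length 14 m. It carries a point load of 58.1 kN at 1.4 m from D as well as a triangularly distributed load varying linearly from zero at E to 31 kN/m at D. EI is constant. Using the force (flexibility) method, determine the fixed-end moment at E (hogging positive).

Release both end moments; the primary structure is a simply-supported span DE with redundants M_D and M_E.
End rotations of the released simple span under the applied load (×1/EI):
  at D: point load 58.1 at a = 1.4: Pab(L + b)/(6LEI) = 324.5/EI
  at E: point load 58.1 at a = 1.4: Pab(L + a)/(6LEI) = 187.9/EI
  at D: triangular load, peak 31: w₀L³/(45EI) = 1890/EI
  at E: triangular load, peak 31: 7w₀L³/(360EI) = 1654/EI
  θ_D0 = 2215/EI,  θ_E0 = 1842/EI
Flexibility coefficients: a unit moment at one end gives L/(3EI) there and L/(6EI) at the far end, so f₁₁ = f₂₂ = 4.667/EI and f₁₂ = f₂₁ = 2.333/EI.
Compatibility — zero rotation at each built-in end:
  4.667 M_D + 2.333 M_E = 2215
  2.333 M_D + 4.667 M_E = 1842
Solving the pair gives M_D = 369.7 kN·m and M_E = 209.9 kN·m (hogging).

M_E = 209.9 kN·m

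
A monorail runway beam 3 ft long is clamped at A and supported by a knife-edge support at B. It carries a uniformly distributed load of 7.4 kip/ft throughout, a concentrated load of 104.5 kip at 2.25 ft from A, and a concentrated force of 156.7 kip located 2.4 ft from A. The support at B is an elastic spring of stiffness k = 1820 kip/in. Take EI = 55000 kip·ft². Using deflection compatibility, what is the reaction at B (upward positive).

R_B = 144.4 kip

Take the reaction at B as the redundant and release it; the primary structure is a cantilever fixed at A.
Free-end deflection of the primary structure under the applied loading (downward +):
  UDL 7.4: wL⁴/(8EI) = 74.92/EI
  point load 104.5 at a = 2.25: Pa²(3L − a)/(6EI) = 595.2/EI
  point load 156.7 at a = 2.4: Pa²(3L − a)/(6EI) = 992.9/EI
  δ_0 = 1663/EI
Tip deflection under a unit load at B: L³/(3EI) = 9/EI.
With EI = 55000 kip·ft²: δ_0 = 0.030235 ft and δ_{BB} = 0.000164 ft/kip.
Compatibility — the spring shortens by R_B/k under the reaction it provides: δ_0 − R_B·δ_{BB} = R_B/k. With 1/k = 1/(1820×12) ft/kip = 0.000046 ft/kip, R_B = δ_0 / (δ_{BB} + 1/k) = 0.030235 / (0.000164 + 0.000046) = 144.4 kip.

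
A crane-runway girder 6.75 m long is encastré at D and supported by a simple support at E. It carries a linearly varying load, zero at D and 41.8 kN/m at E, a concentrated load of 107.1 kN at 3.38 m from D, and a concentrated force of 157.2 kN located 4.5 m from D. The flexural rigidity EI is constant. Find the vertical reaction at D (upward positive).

R_D = 212.7 kN

Remove the prop at E; the released (primary) structure is a cantilever built in at D.
Free-end deflection of the primary structure under the applied loading (downward +):
  triangular load, peak 41.8 at the free end: 11w₀L⁴/(120EI) = 7954/EI
  point load 107.1 at a = 3.38: Pa²(3L − a)/(6EI) = 3440/EI
  point load 157.2 at a = 4.5: Pa²(3L − a)/(6EI) = 8356/EI
  δ_0 = 19751/EI
Flexibility coefficient — unit upward force at E: δ_{EE} = L³/(3EI) = 102.5/EI.
Compatibility at E: δ_0 − R_E·δ_{EE} = 0, so R_E = 19751/102.5 = 192.7 kN.
Vertical equilibrium: R_D = ΣP − R_E = 405.4 − 192.7 = 212.7 kN.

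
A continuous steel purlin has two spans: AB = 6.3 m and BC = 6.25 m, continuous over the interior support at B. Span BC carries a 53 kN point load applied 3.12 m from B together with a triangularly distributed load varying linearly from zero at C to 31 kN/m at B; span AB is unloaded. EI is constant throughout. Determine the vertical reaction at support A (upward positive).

R_A = -11.29 kN

Take M_B as the redundant. Released structure: two simple spans AB and BC with a hinge at B.
Rotations at B on the released spans (each span's end-slope, ×1/EI):
  span BC: point load 53 at a = 3.12: Pab(L + b)/(6LEI) = 129.5/EI
  span BC: triangular load, peak 31: w₀L³/(45EI) = 168.2/EI
  relative rotation θ_0 = (0 + 297.6)/EI = 297.6/EI
A unit hogging moment at B produces rotation L₁/(3EI) + L₂/(3EI) = 4.183/EI.
Compatibility: M_B·(L₁+L₂)/(3EI) = θ_0, giving M_B = 71.15 kN·m (hogging).
Span AB, ΣM about A with M_B applied at B: R_B^{AB}·6.3 = 0 + 71.15, so R_B^{AB} = 11.29 kN and R_A = 0 − 11.29 = -11.29 kN.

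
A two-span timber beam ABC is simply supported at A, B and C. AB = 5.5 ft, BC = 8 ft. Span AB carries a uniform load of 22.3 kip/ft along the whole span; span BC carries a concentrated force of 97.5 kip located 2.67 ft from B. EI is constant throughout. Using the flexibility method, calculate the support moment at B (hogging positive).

M_B = 120 kip·ft

Insert a hinge at B; M_B is the redundant, and each span becomes simply supported.
Discontinuity in slope at B on the released structure — sum the simple-span end rotations:
  span AB: UDL 22.3: wL³/(24EI) = 154.6/EI
  span BC: point load 97.5 at a = 2.67: Pab(L + b)/(6LEI) = 385.3/EI
  relative rotation θ_0 = (154.6 + 385.3)/EI = 539.9/EI
A unit hogging moment at B produces rotation L₁/(3EI) + L₂/(3EI) = 4.5/EI.
Compatibility: M_B·(L₁+L₂)/(3EI) = θ_0, giving M_B = 120 kip·ft (hogging).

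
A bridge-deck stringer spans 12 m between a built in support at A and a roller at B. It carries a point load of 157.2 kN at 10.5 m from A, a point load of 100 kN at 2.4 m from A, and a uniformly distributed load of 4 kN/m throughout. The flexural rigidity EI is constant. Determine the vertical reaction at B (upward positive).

R_B = 151.5 kN

Remove the prop at B; the released (primary) structure is a cantilever built in at A.
Deflection at B on the released cantilever, summing each load's contribution:
  point load 157.2 at a = 10.5: Pa²(3L − a)/(6EI) = 73658/EI
  point load 100 at a = 2.4: Pa²(3L − a)/(6EI) = 3226/EI
  UDL 4: wL⁴/(8EI) = 10368/EI
  δ_0 = 87252/EI
Tip deflection under a unit load at B: L³/(3EI) = 576/EI.
Compatibility at B: δ_0 − R_B·δ_{BB} = 0, so R_B = 87252/576 = 151.5 kN.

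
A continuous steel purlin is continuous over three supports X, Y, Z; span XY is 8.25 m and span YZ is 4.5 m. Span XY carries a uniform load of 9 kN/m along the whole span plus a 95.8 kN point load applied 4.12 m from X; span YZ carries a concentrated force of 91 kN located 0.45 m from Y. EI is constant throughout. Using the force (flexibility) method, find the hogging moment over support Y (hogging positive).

Insert a hinge at Y; M_Y is the redundant, and each span becomes simply supported.
Rotations at Y on the released spans (each span's end-slope, ×1/EI):
  span XY: UDL 9: wL³/(24EI) = 210.6/EI
  span XY: point load 95.8 at a = 4.12: Pab(L + a)/(6LEI) = 407.4/EI
  span YZ: point load 91 at a = 0.45: Pab(L + b)/(6LEI) = 52.52/EI
  relative rotation θ_0 = (617.9 + 52.52)/EI = 670.4/EI
A unit hogging moment at Y produces rotation L₁/(3EI) + L₂/(3EI) = 4.25/EI.
Slope continuity at Y: θ_0 = M_Y·4.25/EI, so M_Y = 670.4/4.25 = 157.8 kN·m (hogging).

M_Y = 157.8 kN·m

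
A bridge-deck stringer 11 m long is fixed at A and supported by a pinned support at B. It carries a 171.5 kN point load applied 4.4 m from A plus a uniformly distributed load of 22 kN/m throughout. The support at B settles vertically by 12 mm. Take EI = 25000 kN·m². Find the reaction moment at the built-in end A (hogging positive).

Take the reaction at B as the redundant and release it; the primary structure is a cantilever fixed at A.
Free-end deflection of the primary structure under the applied loading (downward +):
  point load 171.5 at a = 4.4: Pa²(3L − a)/(6EI) = 15826/EI
  UDL 22: wL⁴/(8EI) = 40263/EI
  δ_0 = 56089/EI
Flexibility coefficient — unit upward force at B: δ_{BB} = L³/(3EI) = 443.7/EI.
With EI = 25000 kN·m²: δ_0 = 2.2436 m and δ_{BB} = 0.017747 m/kN.
Compatibility — the beam at B must follow the support down by 0.012 m: δ_0 − R_B·δ_{BB} = 0.012, so R_B = (2.2436 − 0.012)/0.017747 = 125.7 kN.
Moment equilibrium about A: M_A = Σ(load moments about A) − R_B·L = 2086 − 125.7×11 = 702.4 kN·m.

M_A = 702.4 kN·m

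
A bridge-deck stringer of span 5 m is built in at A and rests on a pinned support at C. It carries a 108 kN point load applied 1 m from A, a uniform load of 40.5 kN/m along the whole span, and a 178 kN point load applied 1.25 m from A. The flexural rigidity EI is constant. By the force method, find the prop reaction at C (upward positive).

Take the reaction at C as the redundant and release it; the primary structure is a cantilever fixed at A.
Primary-structure tip deflection at C by superposition:
  point load 108 at a = 1: Pa²(3L − a)/(6EI) = 252/EI
  UDL 40.5: wL⁴/(8EI) = 3164/EI
  point load 178 at a = 1.25: Pa²(3L − a)/(6EI) = 637.4/EI
  δ_0 = 4053/EI
Flexibility coefficient — unit upward force at C: δ_{CC} = L³/(3EI) = 41.67/EI.
The prop prevents deflection at C: R_C = δ_0/δ_{CC} = 4053/41.67 = 97.28 kN.

R_C = 97.28 kN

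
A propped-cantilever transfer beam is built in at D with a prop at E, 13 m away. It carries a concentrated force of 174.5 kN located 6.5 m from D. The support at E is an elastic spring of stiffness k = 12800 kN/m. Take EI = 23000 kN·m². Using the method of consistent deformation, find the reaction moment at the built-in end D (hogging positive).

M_D = 427.1 kN·m

Choose R_E as the redundant. The primary structure is the cantilever fixed at D.
Free-end deflection of the primary structure under the applied loading (downward +):
  point load 174.5 at a = 6.5: Pa²(3L − a)/(6EI) = 39935/EI
Tip deflection under a unit load at E: L³/(3EI) = 732.3/EI.
With EI = 23000 kN·m²: δ_0 = 1.7363 m and δ_{EE} = 0.031841 m/kN.
Compatibility — the spring shortens by R_E/k under the reaction it provides: δ_0 − R_E·δ_{EE} = R_E/k. With 1/k = 0.000078 m/kN, R_E = δ_0 / (δ_{EE} + 1/k) = 1.7363 / (0.031841 + 0.000078) = 54.4 kN.
Moment equilibrium about D: M_D = Σ(load moments about D) − R_E·L = 1134 − 54.4×13 = 427.1 kN·m.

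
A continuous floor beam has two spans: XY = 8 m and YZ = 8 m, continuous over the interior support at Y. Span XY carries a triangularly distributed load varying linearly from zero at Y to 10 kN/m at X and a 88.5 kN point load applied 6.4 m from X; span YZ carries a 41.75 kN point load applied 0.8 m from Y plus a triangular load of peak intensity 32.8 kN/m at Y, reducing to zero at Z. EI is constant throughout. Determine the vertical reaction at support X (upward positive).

Insert a hinge at Y; M_Y is the redundant, and each span becomes simply supported.
Rotations at Y on the released spans (each span's end-slope, ×1/EI):
  span XY: triangular load, peak 10: 7w₀L³/(360EI) = 99.56/EI
  span XY: point load 88.5 at a = 6.4: Pab(L + a)/(6LEI) = 271.9/EI
  span YZ: point load 41.75 at a = 0.8: Pab(L + b)/(6LEI) = 76.15/EI
  span YZ: triangular load, peak 32.8: w₀L³/(45EI) = 373.2/EI
  relative rotation θ_0 = (371.4 + 449.3)/EI = 820.8/EI
A unit hogging moment at Y produces rotation L₁/(3EI) + L₂/(3EI) = 5.333/EI.
Slope continuity at Y: θ_0 = M_Y·5.333/EI, so M_Y = 820.8/5.333 = 153.9 kN·m (hogging).
Span XY, ΣM about X with M_Y applied at Y: R_Y^{XY}·8 = 673.1 + 153.9, so R_Y^{XY} = 103.4 kN and R_X = 128.5 − 103.4 = 25.13 kN.

R_X = 25.13 kN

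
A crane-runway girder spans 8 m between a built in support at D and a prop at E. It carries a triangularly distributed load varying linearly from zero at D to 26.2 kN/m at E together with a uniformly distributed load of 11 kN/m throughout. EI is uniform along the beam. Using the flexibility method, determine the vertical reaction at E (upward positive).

R_E = 90.64 kN

Release the roller at E. Primary structure: cantilever fixed at D.
Free-end deflection of the primary structure under the applied loading (downward +):
  triangular load, peak 26.2 at the free end: 11w₀L⁴/(120EI) = 9837/EI
  UDL 11: wL⁴/(8EI) = 5632/EI
  δ_0 = 15469/EI
Tip deflection under a unit load at E: L³/(3EI) = 170.7/EI.
Compatibility at E: δ_0 − R_E·δ_{EE} = 0, so R_E = 15469/170.7 = 90.64 kN.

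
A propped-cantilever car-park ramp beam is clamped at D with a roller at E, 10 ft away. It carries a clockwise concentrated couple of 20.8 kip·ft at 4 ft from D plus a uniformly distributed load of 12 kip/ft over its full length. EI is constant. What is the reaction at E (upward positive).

R_E = 47 kip

Remove the prop at E; the released (primary) structure is a cantilever built in at D.
Deflection at E on the released cantilever, summing each load's contribution:
  clockwise couple 20.8 at a = 4: M₀a(2L − a)/(2EI) = 665.6/EI
  UDL 12: wL⁴/(8EI) = 15000/EI
  δ_0 = 15666/EI
Tip deflection under a unit load at E: L³/(3EI) = 333.3/EI.
The prop prevents deflection at E: R_E = δ_0/δ_{EE} = 15666/333.3 = 47 kip.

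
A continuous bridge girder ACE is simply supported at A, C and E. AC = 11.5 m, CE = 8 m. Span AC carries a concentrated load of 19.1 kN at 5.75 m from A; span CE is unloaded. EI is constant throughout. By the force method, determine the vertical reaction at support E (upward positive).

R_E = -3.036 kN

Insert a hinge at C; M_C is the redundant, and each span becomes simply supported.
Discontinuity in slope at C on the released structure — sum the simple-span end rotations:
  span AC: point load 19.1 at a = 5.75: Pab(L + a)/(6LEI) = 157.9/EI
  relative rotation θ_0 = (157.9 + 0)/EI = 157.9/EI
A unit hogging moment at C produces rotation L₁/(3EI) + L₂/(3EI) = 6.5/EI.
Compatibility: M_C·(L₁+L₂)/(3EI) = θ_0, giving M_C = 24.29 kN·m (hogging).
Span CE, ΣM about E: R_C^{CE}·8 = 0 + 24.29, so R_C^{CE} = 3.036 kN and R_E = 0 − 3.036 = -3.036 kN.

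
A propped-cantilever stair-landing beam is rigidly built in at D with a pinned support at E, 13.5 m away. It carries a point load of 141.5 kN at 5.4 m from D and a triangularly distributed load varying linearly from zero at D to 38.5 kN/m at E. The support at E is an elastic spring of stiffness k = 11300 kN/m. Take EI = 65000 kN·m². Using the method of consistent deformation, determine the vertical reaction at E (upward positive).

R_E = 171.2 kN

Remove the prop at E; the released (primary) structure is a cantilever built in at D.
Downward deflection at the released point E due to the loads:
  point load 141.5 at a = 5.4: Pa²(3L − a)/(6EI) = 24138/EI
  triangular load, peak 38.5 at the free end: 11w₀L⁴/(120EI) = 117221/EI
  δ_0 = 141359/EI
Tip deflection under a unit load at E: L³/(3EI) = 820.1/EI.
With EI = 65000 kN·m²: δ_0 = 2.1748 m and δ_{EE} = 0.012617 m/kN.
Compatibility — the spring shortens by R_E/k under the reaction it provides: δ_0 − R_E·δ_{EE} = R_E/k. With 1/k = 0.000088 m/kN, R_E = δ_0 / (δ_{EE} + 1/k) = 2.1748 / (0.012617 + 0.000088) = 171.2 kN.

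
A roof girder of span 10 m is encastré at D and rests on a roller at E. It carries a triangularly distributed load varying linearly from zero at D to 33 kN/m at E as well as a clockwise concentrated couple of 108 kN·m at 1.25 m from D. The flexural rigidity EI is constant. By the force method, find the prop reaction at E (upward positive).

Choose R_E as the redundant. The primary structure is the cantilever fixed at D.
Primary-structure tip deflection at E by superposition:
  triangular load, peak 33 at the free end: 11w₀L⁴/(120EI) = 30250/EI
  clockwise couple 108 at a = 1.25: M₀a(2L − a)/(2EI) = 1266/EI
  δ_0 = 31516/EI
Flexibility coefficient — unit upward force at E: δ_{EE} = L³/(3EI) = 333.3/EI.
The prop prevents deflection at E: R_E = δ_0/δ_{EE} = 31516/333.3 = 94.55 kN.

R_E = 94.55 kN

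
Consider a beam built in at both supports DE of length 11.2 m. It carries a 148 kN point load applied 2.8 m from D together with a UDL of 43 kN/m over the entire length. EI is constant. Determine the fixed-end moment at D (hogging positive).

M_D = 682.6 kN·m

Release both end moments; the primary structure is a simply-supported span DE with redundants M_D and M_E.
On the primary (simply-supported) span, the end slopes from the loading are:
  at D: point load 148 at a = 2.8: Pab(L + b)/(6LEI) = 1015/EI
  at E: point load 148 at a = 2.8: Pab(L + a)/(6LEI) = 725.2/EI
  at D: UDL 43: wL³/(24EI) = 2517/EI
  at E: UDL 43: wL³/(24EI) = 2517/EI
  θ_D0 = 3532/EI,  θ_E0 = 3242/EI
Flexibility coefficients: a unit moment at one end gives L/(3EI) there and L/(6EI) at the far end, so f₁₁ = f₂₂ = 3.733/EI and f₁₂ = f₂₁ = 1.867/EI.
Compatibility — zero rotation at each built-in end:
  3.733 M_D + 1.867 M_E = 3532
  1.867 M_D + 3.733 M_E = 3242
Solving the pair gives M_D = 682.6 kN·m and M_E = 527.2 kN·m (hogging).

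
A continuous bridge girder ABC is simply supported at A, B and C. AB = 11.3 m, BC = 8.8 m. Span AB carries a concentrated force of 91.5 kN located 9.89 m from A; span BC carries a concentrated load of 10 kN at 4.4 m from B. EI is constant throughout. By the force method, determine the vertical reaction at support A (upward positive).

R_A = 5.511 kN

Release continuity at B by inserting a hinge; the redundant is the internal moment M_B. The primary structure is two simply-supported spans AB and BC.
Rotations at B on the released spans (each span's end-slope, ×1/EI):
  span AB: point load 91.5 at a = 9.89: Pab(L + a)/(6LEI) = 398.8/EI
  span BC: point load 10 at a = 4.4: Pab(L + b)/(6LEI) = 48.4/EI
  relative rotation θ_0 = (398.8 + 48.4)/EI = 447.2/EI
A unit hogging moment at B produces rotation L₁/(3EI) + L₂/(3EI) = 6.7/EI.
Slope continuity at B: θ_0 = M_B·6.7/EI, so M_B = 447.2/6.7 = 66.74 kN·m (hogging).
Span AB, ΣM about A with M_B applied at B: R_B^{AB}·11.3 = 904.9 + 66.74, so R_B^{AB} = 85.99 kN and R_A = 91.5 − 85.99 = 5.511 kN.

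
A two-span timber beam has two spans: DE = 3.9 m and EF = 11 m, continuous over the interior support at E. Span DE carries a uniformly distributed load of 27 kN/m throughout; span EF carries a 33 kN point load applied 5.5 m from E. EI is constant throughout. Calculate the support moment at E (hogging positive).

Insert a hinge at E; M_E is the redundant, and each span becomes simply supported.
Rotations at E on the released spans (each span's end-slope, ×1/EI):
  span DE: UDL 27: wL³/(24EI) = 66.73/EI
  span EF: point load 33 at a = 5.5: Pab(L + b)/(6LEI) = 249.6/EI
  relative rotation θ_0 = (66.73 + 249.6)/EI = 316.3/EI
A unit hogging moment at E produces rotation L₁/(3EI) + L₂/(3EI) = 4.967/EI.
Compatibility: M_E·(L₁+L₂)/(3EI) = θ_0, giving M_E = 63.68 kN·m (hogging).

M_E = 63.68 kN·m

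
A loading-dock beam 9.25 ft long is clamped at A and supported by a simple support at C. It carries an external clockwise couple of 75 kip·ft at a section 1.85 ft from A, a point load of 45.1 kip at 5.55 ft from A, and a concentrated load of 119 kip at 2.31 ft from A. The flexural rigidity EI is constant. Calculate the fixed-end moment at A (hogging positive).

M_A = 285.1 kip·ft

Remove the prop at C; the released (primary) structure is a cantilever built in at A.
Primary-structure tip deflection at C by superposition:
  clockwise couple 75 at a = 1.85: M₀a(2L − a)/(2EI) = 1155/EI
  point load 45.1 at a = 5.55: Pa²(3L − a)/(6EI) = 5140/EI
  point load 119 at a = 2.31: Pa²(3L − a)/(6EI) = 2692/EI
  δ_0 = 8987/EI
Flexibility coefficient — unit upward force at C: δ_{CC} = L³/(3EI) = 263.8/EI.
The prop prevents deflection at C: R_C = δ_0/δ_{CC} = 8987/263.8 = 34.07 kip.
Moment equilibrium about A: M_A = Σ(load moments about A) − R_C·L = 600.2 − 34.07×9.25 = 285.1 kip·ft.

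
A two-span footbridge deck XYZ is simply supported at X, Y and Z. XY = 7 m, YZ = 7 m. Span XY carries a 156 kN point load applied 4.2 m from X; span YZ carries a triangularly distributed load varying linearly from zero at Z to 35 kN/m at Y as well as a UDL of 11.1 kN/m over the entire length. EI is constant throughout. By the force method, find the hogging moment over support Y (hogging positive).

M_Y = 196 kN·m

Release continuity at Y by inserting a hinge; the redundant is the internal moment M_Y. The primary structure is two simply-supported spans XY and YZ.
End slopes at the hinge Y, treating each span as simply supported:
  span XY: point load 156 at a = 4.2: Pab(L + a)/(6LEI) = 489.2/EI
  span YZ: triangular load, peak 35: w₀L³/(45EI) = 266.8/EI
  span YZ: UDL 11.1: wL³/(24EI) = 158.6/EI
  relative rotation θ_0 = (489.2 + 425.4)/EI = 914.6/EI
A unit hogging moment at Y produces rotation L₁/(3EI) + L₂/(3EI) = 4.667/EI.
Compatibility: M_Y·(L₁+L₂)/(3EI) = θ_0, giving M_Y = 196 kN·m (hogging).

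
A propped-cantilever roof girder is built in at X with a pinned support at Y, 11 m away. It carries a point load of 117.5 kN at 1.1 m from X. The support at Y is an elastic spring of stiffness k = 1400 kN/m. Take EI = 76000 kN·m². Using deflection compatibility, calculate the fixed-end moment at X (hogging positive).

M_X = 112.6 kN·m

Choose R_Y as the redundant. The primary structure is the cantilever fixed at X.
Deflection at Y on the released cantilever, summing each load's contribution:
  point load 117.5 at a = 1.1: Pa²(3L − a)/(6EI) = 755.9/EI
Tip deflection under a unit load at Y: L³/(3EI) = 443.7/EI.
With EI = 76000 kN·m²: δ_0 = 0.009946 m and δ_{YY} = 0.005838 m/kN.
Compatibility — the spring shortens by R_Y/k under the reaction it provides: δ_0 − R_Y·δ_{YY} = R_Y/k. With 1/k = 0.000714 m/kN, R_Y = δ_0 / (δ_{YY} + 1/k) = 0.009946 / (0.005838 + 0.000714) = 1.518 kN.
Moment equilibrium about X: M_X = Σ(load moments about X) − R_Y·L = 129.2 − 1.518×11 = 112.6 kN·m.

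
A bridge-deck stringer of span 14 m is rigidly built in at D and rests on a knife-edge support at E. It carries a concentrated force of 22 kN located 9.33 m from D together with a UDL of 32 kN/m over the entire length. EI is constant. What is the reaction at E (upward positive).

Choose R_E as the redundant. The primary structure is the cantilever fixed at D.
Downward deflection at the released point E due to the loads:
  point load 22 at a = 9.33: Pa²(3L − a)/(6EI) = 10428/EI
  UDL 32: wL⁴/(8EI) = 153664/EI
  δ_0 = 164092/EI
Tip deflection under a unit load at E: L³/(3EI) = 914.7/EI.
The prop prevents deflection at E: R_E = δ_0/δ_{EE} = 164092/914.7 = 179.4 kN.

R_E = 179.4 kN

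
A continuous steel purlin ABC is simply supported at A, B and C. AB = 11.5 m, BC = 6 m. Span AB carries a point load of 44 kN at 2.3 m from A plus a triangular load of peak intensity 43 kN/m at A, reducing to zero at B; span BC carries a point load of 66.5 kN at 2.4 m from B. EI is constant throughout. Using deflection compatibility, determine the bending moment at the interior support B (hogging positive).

Insert a hinge at B; M_B is the redundant, and each span becomes simply supported.
Rotations at B on the released spans (each span's end-slope, ×1/EI):
  span AB: point load 44 at a = 2.3: Pab(L + a)/(6LEI) = 186.2/EI
  span AB: triangular load, peak 43: 7w₀L³/(360EI) = 1272/EI
  span BC: point load 66.5 at a = 2.4: Pab(L + b)/(6LEI) = 153.2/EI
  relative rotation θ_0 = (1458 + 153.2)/EI = 1611/EI
A unit hogging moment at B produces rotation L₁/(3EI) + L₂/(3EI) = 5.833/EI.
Slope continuity at B: θ_0 = M_B·5.833/EI, so M_B = 1611/5.833 = 276.2 kN·m (hogging).

M_B = 276.2 kN·m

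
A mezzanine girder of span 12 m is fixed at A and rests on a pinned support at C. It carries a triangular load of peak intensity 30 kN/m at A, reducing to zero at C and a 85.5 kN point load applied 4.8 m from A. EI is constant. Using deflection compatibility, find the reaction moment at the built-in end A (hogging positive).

M_A = 485 kN·m

Release the roller at C. Primary structure: cantilever fixed at A.
Free-end deflection of the primary structure under the applied loading (downward +):
  triangular load, peak 30 at the fixed end: w₀L⁴/(30EI) = 20736/EI
  point load 85.5 at a = 4.8: Pa²(3L − a)/(6EI) = 10244/EI
  δ_0 = 30980/EI
Flexibility coefficient — unit upward force at C: δ_{CC} = L³/(3EI) = 576/EI.
Compatibility at C: δ_0 − R_C·δ_{CC} = 0, so R_C = 30980/576 = 53.78 kN.
Moment equilibrium about A: M_A = Σ(load moments about A) − R_C·L = 1130 − 53.78×12 = 485 kN·m.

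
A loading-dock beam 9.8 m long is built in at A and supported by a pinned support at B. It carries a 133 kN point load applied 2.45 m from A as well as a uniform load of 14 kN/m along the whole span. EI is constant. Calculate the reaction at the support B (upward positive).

Choose R_B as the redundant. The primary structure is the cantilever fixed at A.
Deflection at B on the released cantilever, summing each load's contribution:
  point load 133 at a = 2.45: Pa²(3L − a)/(6EI) = 3586/EI
  UDL 14: wL⁴/(8EI) = 16141/EI
  δ_0 = 19727/EI
Tip deflection under a unit load at B: L³/(3EI) = 313.7/EI.
Compatibility at B: δ_0 − R_B·δ_{BB} = 0, so R_B = 19727/313.7 = 62.88 kN.

R_B = 62.88 kN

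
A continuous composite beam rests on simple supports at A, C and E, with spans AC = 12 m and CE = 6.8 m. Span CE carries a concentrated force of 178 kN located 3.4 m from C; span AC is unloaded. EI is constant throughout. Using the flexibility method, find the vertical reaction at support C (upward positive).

Release continuity at C by inserting a hinge; the redundant is the internal moment M_C. The primary structure is two simply-supported spans AC and CE.
Rotations at C on the released spans (each span's end-slope, ×1/EI):
  span CE: point load 178 at a = 3.4: Pab(L + b)/(6LEI) = 514.4/EI
  relative rotation θ_0 = (0 + 514.4)/EI = 514.4/EI
A unit hogging moment at C produces rotation L₁/(3EI) + L₂/(3EI) = 6.267/EI.
Compatibility: M_C·(L₁+L₂)/(3EI) = θ_0, giving M_C = 82.09 kN·m (hogging).
Span AC, ΣM about A with M_C applied at C: R_C^{AC}·12 = 0 + 82.09, so R_C^{AC} = 6.841 kN and R_A = 0 − 6.841 = -6.841 kN.
Span CE, ΣM about E: R_C^{CE}·6.8 = 605.2 + 82.09, so R_C^{CE} = 101.1 kN and R_E = 178 − 101.1 = 76.93 kN.
R_C = 6.841 + 101.1 = 107.9 kN.

R_C = 107.9 kN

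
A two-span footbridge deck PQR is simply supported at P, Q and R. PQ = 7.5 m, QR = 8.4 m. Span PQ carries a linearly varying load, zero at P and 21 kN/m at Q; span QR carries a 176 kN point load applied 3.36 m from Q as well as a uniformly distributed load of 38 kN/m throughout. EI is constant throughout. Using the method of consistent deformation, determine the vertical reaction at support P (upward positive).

R_P = -22.31 kN

Insert a hinge at Q; M_Q is the redundant, and each span becomes simply supported.
End slopes at the hinge Q, treating each span as simply supported:
  span PQ: triangular load, peak 21: w₀L³/(45EI) = 196.9/EI
  span QR: point load 176 at a = 3.36: Pab(L + b)/(6LEI) = 794.8/EI
  span QR: UDL 38: wL³/(24EI) = 938.4/EI
  relative rotation θ_0 = (196.9 + 1733)/EI = 1930/EI
A unit hogging moment at Q produces rotation L₁/(3EI) + L₂/(3EI) = 5.3/EI.
Compatibility: M_Q·(L₁+L₂)/(3EI) = θ_0, giving M_Q = 364.2 kN·m (hogging).
Span PQ, ΣM about P with M_Q applied at Q: R_Q^{PQ}·7.5 = 393.8 + 364.2, so R_Q^{PQ} = 101.1 kN and R_P = 78.75 − 101.1 = -22.31 kN.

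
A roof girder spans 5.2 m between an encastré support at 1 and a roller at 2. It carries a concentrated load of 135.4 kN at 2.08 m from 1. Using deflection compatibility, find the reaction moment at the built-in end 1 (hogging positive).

M_1 = 135.2 kN·m

Release the roller at 2. Primary structure: cantilever fixed at 1.
Deflection at 2 on the released cantilever, summing each load's contribution:
  point load 135.4 at a = 2.08: Pa²(3L − a)/(6EI) = 1320/EI
Flexibility coefficient — unit upward force at 2: δ_{22} = L³/(3EI) = 46.87/EI.
Compatibility at 2: δ_0 − R_2·δ_{22} = 0, so R_2 = 1320/46.87 = 28.16 kN.
Moment equilibrium about 1: M_1 = Σ(load moments about 1) − R_2·L = 281.6 − 28.16×5.2 = 135.2 kN·m.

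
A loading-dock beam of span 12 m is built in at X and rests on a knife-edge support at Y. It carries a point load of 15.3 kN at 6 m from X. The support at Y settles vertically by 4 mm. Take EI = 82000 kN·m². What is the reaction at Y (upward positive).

Release the roller at Y. Primary structure: cantilever fixed at X.
Deflection at Y on the released cantilever, summing each load's contribution:
  point load 15.3 at a = 6: Pa²(3L − a)/(6EI) = 2754/EI
Tip deflection under a unit load at Y: L³/(3EI) = 576/EI.
With EI = 82000 kN·m²: δ_0 = 0.033585 m and δ_{YY} = 0.007024 m/kN.
Compatibility — the beam at Y must follow the support down by 0.004 m: δ_0 − R_Y·δ_{YY} = 0.004, so R_Y = (0.033585 − 0.004)/0.007024 = 4.212 kN.

R_Y = 4.212 kN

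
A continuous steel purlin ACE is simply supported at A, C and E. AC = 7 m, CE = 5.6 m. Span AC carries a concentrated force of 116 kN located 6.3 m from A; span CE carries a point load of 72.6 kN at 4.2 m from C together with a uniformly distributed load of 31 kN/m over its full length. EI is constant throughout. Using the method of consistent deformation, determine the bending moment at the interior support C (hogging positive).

Insert a hinge at C; M_C is the redundant, and each span becomes simply supported.
Discontinuity in slope at C on the released structure — sum the simple-span end rotations:
  span AC: point load 116 at a = 6.3: Pab(L + a)/(6LEI) = 162/EI
  span CE: point load 72.6 at a = 4.2: Pab(L + b)/(6LEI) = 88.94/EI
  span CE: UDL 31: wL³/(24EI) = 226.8/EI
  relative rotation θ_0 = (162 + 315.8)/EI = 477.8/EI
A unit hogging moment at C produces rotation L₁/(3EI) + L₂/(3EI) = 4.2/EI.
Compatibility: M_C·(L₁+L₂)/(3EI) = θ_0, giving M_C = 113.8 kN·m (hogging).

M_C = 113.8 kN·m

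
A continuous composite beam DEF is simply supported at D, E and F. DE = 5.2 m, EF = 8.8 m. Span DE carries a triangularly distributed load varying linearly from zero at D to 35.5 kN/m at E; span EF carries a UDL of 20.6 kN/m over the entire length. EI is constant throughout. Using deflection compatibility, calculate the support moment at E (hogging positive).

M_E = 149.1 kN·m

Release continuity at E by inserting a hinge; the redundant is the internal moment M_E. The primary structure is two simply-supported spans DE and EF.
End slopes at the hinge E, treating each span as simply supported:
  span DE: triangular load, peak 35.5: w₀L³/(45EI) = 110.9/EI
  span EF: UDL 20.6: wL³/(24EI) = 584.9/EI
  relative rotation θ_0 = (110.9 + 584.9)/EI = 695.9/EI
A unit hogging moment at E produces rotation L₁/(3EI) + L₂/(3EI) = 4.667/EI.
Compatibility: M_E·(L₁+L₂)/(3EI) = θ_0, giving M_E = 149.1 kN·m (hogging).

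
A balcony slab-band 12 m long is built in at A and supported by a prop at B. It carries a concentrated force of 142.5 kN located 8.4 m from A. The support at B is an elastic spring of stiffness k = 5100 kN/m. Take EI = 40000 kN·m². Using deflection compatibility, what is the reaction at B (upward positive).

Release the roller at B. Primary structure: cantilever fixed at A.
Primary-structure tip deflection at B by superposition:
  point load 142.5 at a = 8.4: Pa²(3L − a)/(6EI) = 46252/EI
Flexibility coefficient — unit upward force at B: δ_{BB} = L³/(3EI) = 576/EI.
With EI = 40000 kN·m²: δ_0 = 1.1563 m and δ_{BB} = 0.0144 m/kN.
Compatibility — the spring shortens by R_B/k under the reaction it provides: δ_0 − R_B·δ_{BB} = R_B/k. With 1/k = 0.000196 m/kN, R_B = δ_0 / (δ_{BB} + 1/k) = 1.1563 / (0.0144 + 0.000196) = 79.22 kN.

R_B = 79.22 kN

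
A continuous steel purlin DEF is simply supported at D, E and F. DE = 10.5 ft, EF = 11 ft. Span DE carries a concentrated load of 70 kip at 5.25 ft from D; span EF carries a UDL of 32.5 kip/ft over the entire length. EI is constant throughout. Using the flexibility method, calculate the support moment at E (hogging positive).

M_E = 318.8 kip·ft

Release continuity at E by inserting a hinge; the redundant is the internal moment M_E. The primary structure is two simply-supported spans DE and EF.
Rotations at E on the released spans (each span's end-slope, ×1/EI):
  span DE: point load 70 at a = 5.25: Pab(L + a)/(6LEI) = 482.3/EI
  span EF: UDL 32.5: wL³/(24EI) = 1802/EI
  relative rotation θ_0 = (482.3 + 1802)/EI = 2285/EI
A unit hogging moment at E produces rotation L₁/(3EI) + L₂/(3EI) = 7.167/EI.
Compatibility: M_E·(L₁+L₂)/(3EI) = θ_0, giving M_E = 318.8 kip·ft (hogging).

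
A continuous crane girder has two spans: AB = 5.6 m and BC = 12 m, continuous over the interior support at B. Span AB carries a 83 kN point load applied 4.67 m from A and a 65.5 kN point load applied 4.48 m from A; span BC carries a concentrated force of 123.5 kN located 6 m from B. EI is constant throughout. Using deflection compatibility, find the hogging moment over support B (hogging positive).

M_B = 225 kN·m

Release continuity at B by inserting a hinge; the redundant is the internal moment M_B. The primary structure is two simply-supported spans AB and BC.
Discontinuity in slope at B on the released structure — sum the simple-span end rotations:
  span AB: point load 83 at a = 4.67: Pab(L + a)/(6LEI) = 110.2/EI
  span AB: point load 65.5 at a = 4.48: Pab(L + a)/(6LEI) = 98.6/EI
  span BC: point load 123.5 at a = 6: Pab(L + b)/(6LEI) = 1112/EI
  relative rotation θ_0 = (208.8 + 1112)/EI = 1320/EI
A unit hogging moment at B produces rotation L₁/(3EI) + L₂/(3EI) = 5.867/EI.
Slope continuity at B: θ_0 = M_B·5.867/EI, so M_B = 1320/5.867 = 225 kN·m (hogging).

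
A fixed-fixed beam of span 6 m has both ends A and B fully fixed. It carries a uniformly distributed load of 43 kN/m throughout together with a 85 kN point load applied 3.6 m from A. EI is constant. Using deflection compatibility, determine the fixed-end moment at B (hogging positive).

M_B = 202.4 kN·m

Release both end moments; the primary structure is a simply-supported span AB with redundants M_A and M_B.
End rotations of the released simple span under the applied load (×1/EI):
  at A: UDL 43: wL³/(24EI) = 387/EI
  at B: UDL 43: wL³/(24EI) = 387/EI
  at A: point load 85 at a = 3.6: Pab(L + b)/(6LEI) = 171.4/EI
  at B: point load 85 at a = 3.6: Pab(L + a)/(6LEI) = 195.8/EI
  θ_A0 = 558.4/EI,  θ_B0 = 582.8/EI
Flexibility coefficients: a unit moment at one end gives L/(3EI) there and L/(6EI) at the far end, so f₁₁ = f₂₂ = 2/EI and f₁₂ = f₂₁ = 1/EI.
Compatibility — zero rotation at each built-in end:
  2 M_A + 1 M_B = 558.4
  1 M_A + 2 M_B = 582.8
Solving the pair gives M_A = 178 kN·m and M_B = 202.4 kN·m (hogging).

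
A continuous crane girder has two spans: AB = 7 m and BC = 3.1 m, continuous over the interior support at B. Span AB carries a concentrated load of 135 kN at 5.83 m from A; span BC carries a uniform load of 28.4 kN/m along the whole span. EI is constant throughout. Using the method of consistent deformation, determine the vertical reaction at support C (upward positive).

R_C = 13.69 kN

Release continuity at B by inserting a hinge; the redundant is the internal moment M_B. The primary structure is two simply-supported spans AB and BC.
Rotations at B on the released spans (each span's end-slope, ×1/EI):
  span AB: point load 135 at a = 5.83: Pab(L + a)/(6LEI) = 281.3/EI
  span BC: UDL 28.4: wL³/(24EI) = 35.25/EI
  relative rotation θ_0 = (281.3 + 35.25)/EI = 316.5/EI
A unit hogging moment at B produces rotation L₁/(3EI) + L₂/(3EI) = 3.367/EI.
Compatibility: M_B·(L₁+L₂)/(3EI) = θ_0, giving M_B = 94.02 kN·m (hogging).
Span BC, ΣM about C: R_B^{BC}·3.1 = 136.5 + 94.02, so R_B^{BC} = 74.35 kN and R_C = 88.04 − 74.35 = 13.69 kN.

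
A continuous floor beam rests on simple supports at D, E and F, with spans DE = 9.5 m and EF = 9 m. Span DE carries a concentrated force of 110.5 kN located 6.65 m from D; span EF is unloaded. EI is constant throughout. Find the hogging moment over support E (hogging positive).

M_E = 96.22 kN·m

Release continuity at E by inserting a hinge; the redundant is the internal moment M_E. The primary structure is two simply-supported spans DE and EF.
End slopes at the hinge E, treating each span as simply supported:
  span DE: point load 110.5 at a = 6.65: Pab(L + a)/(6LEI) = 593.4/EI
  relative rotation θ_0 = (593.4 + 0)/EI = 593.4/EI
A unit hogging moment at E produces rotation L₁/(3EI) + L₂/(3EI) = 6.167/EI.
Compatibility: M_E·(L₁+L₂)/(3EI) = θ_0, giving M_E = 96.22 kN·m (hogging).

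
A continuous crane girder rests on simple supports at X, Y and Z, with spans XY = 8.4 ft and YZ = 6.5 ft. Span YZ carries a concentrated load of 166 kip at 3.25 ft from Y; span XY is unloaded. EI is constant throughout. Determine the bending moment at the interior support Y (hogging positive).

Take M_Y as the redundant. Released structure: two simple spans XY and YZ with a hinge at Y.
Rotations at Y on the released spans (each span's end-slope, ×1/EI):
  span YZ: point load 166 at a = 3.25: Pab(L + b)/(6LEI) = 438.3/EI
  relative rotation θ_0 = (0 + 438.3)/EI = 438.3/EI
A unit hogging moment at Y produces rotation L₁/(3EI) + L₂/(3EI) = 4.967/EI.
Slope continuity at Y: θ_0 = M_Y·4.967/EI, so M_Y = 438.3/4.967 = 88.26 kip·ft (hogging).

M_Y = 88.26 kip·ft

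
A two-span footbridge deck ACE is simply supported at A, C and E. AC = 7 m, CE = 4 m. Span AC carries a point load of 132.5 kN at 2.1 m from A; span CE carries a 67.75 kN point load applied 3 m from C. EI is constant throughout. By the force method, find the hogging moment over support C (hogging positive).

M_C = 92.11 kN·m

Insert a hinge at C; M_C is the redundant, and each span becomes simply supported.
Rotations at C on the released spans (each span's end-slope, ×1/EI):
  span AC: point load 132.5 at a = 2.1: Pab(L + a)/(6LEI) = 295.4/EI
  span CE: point load 67.75 at a = 3: Pab(L + b)/(6LEI) = 42.34/EI
  relative rotation θ_0 = (295.4 + 42.34)/EI = 337.8/EI
A unit hogging moment at C produces rotation L₁/(3EI) + L₂/(3EI) = 3.667/EI.
Slope continuity at C: θ_0 = M_C·3.667/EI, so M_C = 337.8/3.667 = 92.11 kN·m (hogging).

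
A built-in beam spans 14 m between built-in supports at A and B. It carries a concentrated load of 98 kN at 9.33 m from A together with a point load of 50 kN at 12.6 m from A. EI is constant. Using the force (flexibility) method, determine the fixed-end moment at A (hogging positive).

M_A = 108 kN·m

Release both end moments; the primary structure is a simply-supported span AB with redundants M_A and M_B.
End rotations of the released simple span under the applied load (×1/EI):
  at A: point load 98 at a = 9.33: Pab(L + b)/(6LEI) = 949.1/EI
  at B: point load 98 at a = 9.33: Pab(L + a)/(6LEI) = 1186/EI
  at A: point load 50 at a = 12.6: Pab(L + b)/(6LEI) = 161.7/EI
  at B: point load 50 at a = 12.6: Pab(L + a)/(6LEI) = 279.3/EI
  θ_A0 = 1111/EI,  θ_B0 = 1465/EI
Flexibility coefficients: a unit moment at one end gives L/(3EI) there and L/(6EI) at the far end, so f₁₁ = f₂₂ = 4.667/EI and f₁₂ = f₂₁ = 2.333/EI.
Compatibility — zero rotation at each built-in end:
  4.667 M_A + 2.333 M_B = 1111
  2.333 M_A + 4.667 M_B = 1465
Solving the pair gives M_A = 108 kN·m and M_B = 260 kN·m (hogging).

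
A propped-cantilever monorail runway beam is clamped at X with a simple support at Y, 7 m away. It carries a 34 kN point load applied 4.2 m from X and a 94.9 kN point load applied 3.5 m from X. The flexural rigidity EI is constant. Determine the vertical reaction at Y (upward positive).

R_Y = 44.34 kN

Remove the prop at Y; the released (primary) structure is a cantilever built in at X.
Deflection at Y on the released cantilever, summing each load's contribution:
  point load 34 at a = 4.2: Pa²(3L − a)/(6EI) = 1679/EI
  point load 94.9 at a = 3.5: Pa²(3L − a)/(6EI) = 3391/EI
  δ_0 = 5070/EI
Flexibility coefficient — unit upward force at Y: δ_{YY} = L³/(3EI) = 114.3/EI.
The prop prevents deflection at Y: R_Y = δ_0/δ_{YY} = 5070/114.3 = 44.34 kN.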